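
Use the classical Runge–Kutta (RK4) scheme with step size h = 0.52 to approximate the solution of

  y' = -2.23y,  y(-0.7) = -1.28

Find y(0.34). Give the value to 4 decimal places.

-0.1379

RK4: k1 = f(t_n, y_n); k2 = f(t_n + h/2, y_n + (h/2)·k1); k3 = f(t_n + h/2, y_n + (h/2)·k2); k4 = f(t_n + h, y_n + h·k3); y_{n+1} = y_n + (h/6)·(k1 + 2k2 + 2k3 + k4).
t=-0.700000, y=-1.280000:
  k1 = f(-0.700000, -1.280000) = 2.854400
  k2 = f(-0.440000, -0.537856) = 1.199419
  k3 = f(-0.440000, -0.968151) = 2.158977
  k4 = f(-0.180000, -0.157332) = 0.350850
  y ← -1.280000 + (0.52/6)·(k1 + 2k2 + 2k3 + k4) = -0.420090
t=-0.180000, y=-0.420090:
  k1 = f(-0.180000, -0.420090) = 0.936800
  k2 = f(0.080000, -0.176522) = 0.393643
  k3 = f(0.080000, -0.317742) = 0.708566
  k4 = f(0.340000, -0.051636) = 0.115147
  y ← -0.420090 + (0.52/6)·(k1 + 2k2 + 2k3 + k4) = -0.137871
y(0.34) ≈ -0.1379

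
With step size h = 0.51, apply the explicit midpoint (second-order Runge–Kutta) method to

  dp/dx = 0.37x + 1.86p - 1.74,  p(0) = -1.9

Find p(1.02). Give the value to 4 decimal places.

Midpoint: k1 = f(x_n, p_n); k2 = f(x_n + h/2, p_n + (h/2)·k1); p_{n+1} = p_n + h·k2.
x=0.000000, p=-1.900000:
  k1 = f(0.000000, -1.900000) = -5.274000
  k2 = f(0.255000, -3.244870) = -7.681108
  p ← -1.900000 + 0.51·(-7.681108) = -5.817365
x=0.510000, p=-5.817365:
  k1 = f(0.510000, -5.817365) = -12.371599
  k2 = f(0.765000, -8.972123) = -18.145099
  p ← -5.817365 + 0.51·(-18.145099) = -15.071366
p(1.02) ≈ -15.0714

-15.0714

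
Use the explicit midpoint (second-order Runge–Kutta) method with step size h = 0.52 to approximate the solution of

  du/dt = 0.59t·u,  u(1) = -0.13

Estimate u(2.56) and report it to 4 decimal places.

Midpoint: k1 = f(t_n, u_n); k2 = f(t_n + h/2, u_n + (h/2)·k1); u_{n+1} = u_n + h·k2.
t=1.000000, u=-0.130000:
  k1 = f(1.000000, -0.130000) = -0.076700
  k2 = f(1.260000, -0.149942) = -0.111467
  u ← -0.130000 + 0.52·(-0.111467) = -0.187963
t=1.520000, u=-0.187963:
  k1 = f(1.520000, -0.187963) = -0.168565
  k2 = f(1.780000, -0.231790) = -0.243426
  u ← -0.187963 + 0.52·(-0.243426) = -0.314544
t=2.040000, u=-0.314544:
  k1 = f(2.040000, -0.314544) = -0.378585
  k2 = f(2.300000, -0.412976) = -0.560409
  u ← -0.314544 + 0.52·(-0.560409) = -0.605957
u(2.56) ≈ -0.6060

-0.6060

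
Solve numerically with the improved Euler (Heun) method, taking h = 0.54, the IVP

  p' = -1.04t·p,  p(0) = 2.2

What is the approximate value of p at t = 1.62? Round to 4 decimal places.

0.6156

Heun: k1 = f(t_n, p_n); k2 = f(t_n + h, p_n + h·k1); p_{n+1} = p_n + (h/2)·(k1 + k2).
t=0.000000, p=2.200000:
  k1 = f(0.000000, 2.200000) = 0.000000
  k2 = f(0.540000, 2.200000) = -1.235520
  p ← 2.200000 + (0.54/2)·(0.000000 + (-1.235520)) = 1.866410
t=0.540000, p=1.866410:
  k1 = f(0.540000, 1.866410) = -1.048176
  k2 = f(1.080000, 1.300395) = -1.460603
  p ← 1.866410 + (0.54/2)·(-1.048176 + (-1.460603)) = 1.189039
t=1.080000, p=1.189039:
  k1 = f(1.080000, 1.189039) = -1.335529
  k2 = f(1.620000, 0.467854) = -0.788240
  p ← 1.189039 + (0.54/2)·(-1.335529 + (-0.788240)) = 0.615622
p(1.62) ≈ 0.6156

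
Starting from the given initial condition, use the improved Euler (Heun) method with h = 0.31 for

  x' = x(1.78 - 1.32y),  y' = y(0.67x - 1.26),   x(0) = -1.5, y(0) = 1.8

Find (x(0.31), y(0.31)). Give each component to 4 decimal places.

-1.5647, 0.9953

Heun on (x,y): k1 = f(s_n, state_n); k2 = f(s_n + h, state_n + h·k1); state_{n+1} = state_n + (h/2)·(k1 + k2).
0.000000: (-1.500000, 1.800000)
  k1 = (0.894000, -4.077000)
  predictor → (-1.222860, 0.536130)
  k2 = (-1.311283, -1.114784)
  → (-1.564679, 0.995274)
(x(0.31), y(0.31)) ≈ (-1.5647, 0.9953)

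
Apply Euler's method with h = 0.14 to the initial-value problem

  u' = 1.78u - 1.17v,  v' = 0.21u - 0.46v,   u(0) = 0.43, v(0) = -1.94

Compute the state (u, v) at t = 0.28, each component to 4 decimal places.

Euler on (u,v): u_{n+1} = u_n + h·u', v_{n+1} = v_n + h·v'.
0.000000: (0.430000, -1.940000); f=(3.035200, 0.982700) → (0.854928, -1.802422)
0.140000: (0.854928, -1.802422); f=(3.630606, 1.008649) → (1.363213, -1.661211)
(u(0.28), v(0.28)) ≈ (1.3632, -1.6612)

1.3632, -1.6612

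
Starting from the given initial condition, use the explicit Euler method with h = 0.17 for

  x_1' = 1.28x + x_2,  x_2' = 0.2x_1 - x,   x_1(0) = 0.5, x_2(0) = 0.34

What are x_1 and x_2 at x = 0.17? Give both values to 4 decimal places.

0.5578, 0.3570

Euler on (x_1,x_2): x_1_{n+1} = x_1_n + h·x_1', x_2_{n+1} = x_2_n + h·x_2'.
0.000000: (0.500000, 0.340000); f=(0.340000, 0.100000) → (0.557800, 0.357000)
(x_1(0.17), x_2(0.17)) ≈ (0.5578, 0.3570)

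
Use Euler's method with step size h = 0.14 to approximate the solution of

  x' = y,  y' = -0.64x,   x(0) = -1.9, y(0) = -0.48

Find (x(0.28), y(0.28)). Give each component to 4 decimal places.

-2.0106, -0.1335

Euler on (x,y): x_{n+1} = x_n + h·x', y_{n+1} = y_n + h·y'.
0.000000: (-1.900000, -0.480000); f=(-0.480000, 1.216000) → (-1.967200, -0.309760)
0.140000: (-1.967200, -0.309760); f=(-0.309760, 1.259008) → (-2.010566, -0.133499)
(x(0.28), y(0.28)) ≈ (-2.0106, -0.1335)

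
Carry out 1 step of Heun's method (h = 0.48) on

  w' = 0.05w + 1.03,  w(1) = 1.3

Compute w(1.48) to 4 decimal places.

Heun: k1 = f(t_n, w_n); k2 = f(t_n + h, w_n + h·k1); w_{n+1} = w_n + (h/2)·(k1 + k2).
t=1.000000, w=1.300000:
  k1 = f(1.000000, 1.300000) = 1.095000
  k2 = f(1.480000, 1.825600) = 1.121280
  w ← 1.300000 + (0.48/2)·(1.095000 + 1.121280) = 1.831907
w(1.48) ≈ 1.8319

1.8319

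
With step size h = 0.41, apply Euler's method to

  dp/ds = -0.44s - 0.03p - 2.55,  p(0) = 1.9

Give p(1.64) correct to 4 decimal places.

Euler: p_{n+1} = p_n + h·f(s_n, p_n).
s=0.000000, p=1.900000: f=-2.607000 → p ← 1.900000 + 0.41·(-2.607000) = 0.831130
s=0.410000, p=0.831130: f=-2.755334 → p ← 0.831130 + 0.41·(-2.755334) = -0.298557
s=0.820000, p=-0.298557: f=-2.901843 → p ← -0.298557 + 0.41·(-2.901843) = -1.488313
s=1.230000, p=-1.488313: f=-3.046551 → p ← -1.488313 + 0.41·(-3.046551) = -2.737398
p(1.64) ≈ -2.7374

-2.7374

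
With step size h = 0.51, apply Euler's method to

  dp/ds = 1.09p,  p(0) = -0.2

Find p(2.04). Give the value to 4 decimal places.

Euler: p_{n+1} = p_n + h·f(s_n, p_n).
s=0.000000, p=-0.200000: f=-0.218000 → p ← -0.200000 + 0.51·(-0.218000) = -0.311180
s=0.510000, p=-0.311180: f=-0.339186 → p ← -0.311180 + 0.51·(-0.339186) = -0.484165
s=1.020000, p=-0.484165: f=-0.527740 → p ← -0.484165 + 0.51·(-0.527740) = -0.753312
s=1.530000, p=-0.753312: f=-0.821110 → p ← -0.753312 + 0.51·(-0.821110) = -1.172079
p(2.04) ≈ -1.1721

-1.1721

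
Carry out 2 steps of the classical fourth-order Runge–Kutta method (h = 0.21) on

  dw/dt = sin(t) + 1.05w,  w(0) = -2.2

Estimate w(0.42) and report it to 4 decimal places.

RK4: k1 = f(t_n, w_n); k2 = f(t_n + h/2, w_n + (h/2)·k1); k3 = f(t_n + h/2, w_n + (h/2)·k2); k4 = f(t_n + h, w_n + h·k3); w_{n+1} = w_n + (h/6)·(k1 + 2k2 + 2k3 + k4).
t=0.000000, w=-2.200000:
  k1 = f(0.000000, -2.200000) = -2.310000
  k2 = f(0.105000, -2.442550) = -2.459870
  k3 = f(0.105000, -2.458286) = -2.476394
  k4 = f(0.210000, -2.720043) = -2.647585
  w ← -2.200000 + (0.21/6)·(k1 + 2k2 + 2k3 + k4) = -2.719054
t=0.210000, w=-2.719054:
  k1 = f(0.210000, -2.719054) = -2.646547
  k2 = f(0.315000, -2.996941) = -2.836972
  k3 = f(0.315000, -3.016936) = -2.857966
  k4 = f(0.420000, -3.319227) = -3.077428
  w ← -2.719054 + (0.21/6)·(k1 + 2k2 + 2k3 + k4) = -3.318039
w(0.42) ≈ -3.3180

-3.3180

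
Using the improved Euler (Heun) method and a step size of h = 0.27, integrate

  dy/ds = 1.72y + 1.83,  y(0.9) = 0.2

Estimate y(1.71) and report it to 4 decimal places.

3.8483

Heun: k1 = f(s_n, y_n); k2 = f(s_n + h, y_n + h·k1); y_{n+1} = y_n + (h/2)·(k1 + k2).
s=0.900000, y=0.200000:
  k1 = f(0.900000, 0.200000) = 2.174000
  k2 = f(1.170000, 0.786980) = 3.183606
  y ← 0.200000 + (0.27/2)·(2.174000 + 3.183606) = 0.923277
s=1.170000, y=0.923277:
  k1 = f(1.170000, 0.923277) = 3.418036
  k2 = f(1.440000, 1.846146) = 5.005372
  y ← 0.923277 + (0.27/2)·(3.418036 + 5.005372) = 2.060437
s=1.440000, y=2.060437:
  k1 = f(1.440000, 2.060437) = 5.373951
  k2 = f(1.710000, 3.511404) = 7.869614
  y ← 2.060437 + (0.27/2)·(5.373951 + 7.869614) = 3.848318
y(1.71) ≈ 3.8483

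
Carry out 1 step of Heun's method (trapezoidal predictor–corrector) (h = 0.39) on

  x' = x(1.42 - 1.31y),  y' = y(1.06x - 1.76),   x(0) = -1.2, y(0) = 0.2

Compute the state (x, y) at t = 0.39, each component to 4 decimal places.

-1.9696, 0.1074

Heun on (x,y): k1 = f(t_n, state_n); k2 = f(t_n + h, state_n + h·k1); state_{n+1} = state_n + (h/2)·(k1 + k2).
0.000000: (-1.200000, 0.200000)
  k1 = (-1.389600, -0.606400)
  predictor → (-1.741944, -0.036496)
  k2 = (-2.556842, 0.131621)
  → (-1.969556, 0.107418)
(x(0.39), y(0.39)) ≈ (-1.9696, 0.1074)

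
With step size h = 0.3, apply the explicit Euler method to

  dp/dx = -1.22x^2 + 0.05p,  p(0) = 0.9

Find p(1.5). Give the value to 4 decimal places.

Euler: p_{n+1} = p_n + h·f(x_n, p_n).
x=0.000000, p=0.900000: f=0.045000 → p ← 0.900000 + 0.3·0.045000 = 0.913500
x=0.300000, p=0.913500: f=-0.064125 → p ← 0.913500 + 0.3·(-0.064125) = 0.894262
x=0.600000, p=0.894262: f=-0.394487 → p ← 0.894262 + 0.3·(-0.394487) = 0.775916
x=0.900000, p=0.775916: f=-0.949404 → p ← 0.775916 + 0.3·(-0.949404) = 0.491095
x=1.200000, p=0.491095: f=-1.732245 → p ← 0.491095 + 0.3·(-1.732245) = -0.028578
p(1.5) ≈ -0.0286

-0.0286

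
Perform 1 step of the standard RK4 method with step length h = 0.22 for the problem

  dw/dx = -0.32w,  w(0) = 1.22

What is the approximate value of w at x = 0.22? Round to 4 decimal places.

1.1371

RK4: k1 = f(x_n, w_n); k2 = f(x_n + h/2, w_n + (h/2)·k1); k3 = f(x_n + h/2, w_n + (h/2)·k2); k4 = f(x_n + h, w_n + h·k3); w_{n+1} = w_n + (h/6)·(k1 + 2k2 + 2k3 + k4).
x=0.000000, w=1.220000:
  k1 = f(0.000000, 1.220000) = -0.390400
  k2 = f(0.110000, 1.177056) = -0.376658
  k3 = f(0.110000, 1.178568) = -0.377142
  k4 = f(0.220000, 1.137029) = -0.363849
  w ← 1.220000 + (0.22/6)·(k1 + 2k2 + 2k3 + k4) = 1.137066
w(0.22) ≈ 1.1371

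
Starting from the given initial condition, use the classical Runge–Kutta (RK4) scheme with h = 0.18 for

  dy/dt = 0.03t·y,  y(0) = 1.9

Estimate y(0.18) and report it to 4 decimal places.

RK4: k1 = f(t_n, y_n); k2 = f(t_n + h/2, y_n + (h/2)·k1); k3 = f(t_n + h/2, y_n + (h/2)·k2); k4 = f(t_n + h, y_n + h·k3); y_{n+1} = y_n + (h/6)·(k1 + 2k2 + 2k3 + k4).
t=0.000000, y=1.900000:
  k1 = f(0.000000, 1.900000) = 0.000000
  k2 = f(0.090000, 1.900000) = 0.005130
  k3 = f(0.090000, 1.900462) = 0.005131
  k4 = f(0.180000, 1.900924) = 0.010265
  y ← 1.900000 + (0.18/6)·(k1 + 2k2 + 2k3 + k4) = 1.900924
y(0.18) ≈ 1.9009

1.9009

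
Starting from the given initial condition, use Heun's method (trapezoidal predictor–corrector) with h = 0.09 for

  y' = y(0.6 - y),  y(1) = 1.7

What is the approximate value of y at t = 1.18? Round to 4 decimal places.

1.4329

Heun: k1 = f(t_n, y_n); k2 = f(t_n + h, y_n + h·k1); y_{n+1} = y_n + (h/2)·(k1 + k2).
t=1.000000, y=1.700000:
  k1 = f(1.000000, 1.700000) = -1.870000
  k2 = f(1.090000, 1.531700) = -1.427085
  y ← 1.700000 + (0.09/2)·(-1.870000 + (-1.427085)) = 1.551631
t=1.090000, y=1.551631:
  k1 = f(1.090000, 1.551631) = -1.476581
  k2 = f(1.180000, 1.418739) = -1.161577
  y ← 1.551631 + (0.09/2)·(-1.476581 + (-1.161577)) = 1.432914
y(1.18) ≈ 1.4329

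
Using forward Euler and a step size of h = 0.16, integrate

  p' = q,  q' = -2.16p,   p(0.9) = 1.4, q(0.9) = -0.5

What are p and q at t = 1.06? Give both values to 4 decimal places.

Euler on (p,q): p_{n+1} = p_n + h·p', q_{n+1} = q_n + h·q'.
0.900000: (1.400000, -0.500000); f=(-0.500000, -3.024000) → (1.320000, -0.983840)
(p(1.06), q(1.06)) ≈ (1.3200, -0.9838)

1.3200, -0.9838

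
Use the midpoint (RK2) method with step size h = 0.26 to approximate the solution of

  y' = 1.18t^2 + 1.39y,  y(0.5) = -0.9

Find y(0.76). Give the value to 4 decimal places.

-1.1484

Midpoint: k1 = f(t_n, y_n); k2 = f(t_n + h/2, y_n + (h/2)·k1); y_{n+1} = y_n + h·k2.
t=0.500000, y=-0.900000:
  k1 = f(0.500000, -0.900000) = -0.956000
  k2 = f(0.630000, -1.024280) = -0.955407
  y ← -0.900000 + 0.26·(-0.955407) = -1.148406
y(0.76) ≈ -1.1484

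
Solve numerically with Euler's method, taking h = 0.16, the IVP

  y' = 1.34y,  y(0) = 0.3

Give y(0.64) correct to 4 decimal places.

Euler: y_{n+1} = y_n + h·f(s_n, y_n).
s=0.000000, y=0.300000: f=0.402000 → y ← 0.300000 + 0.16·0.402000 = 0.364320
s=0.160000, y=0.364320: f=0.488189 → y ← 0.364320 + 0.16·0.488189 = 0.442430
s=0.320000, y=0.442430: f=0.592856 → y ← 0.442430 + 0.16·0.592856 = 0.537287
s=0.480000, y=0.537287: f=0.719965 → y ← 0.537287 + 0.16·0.719965 = 0.652482
y(0.64) ≈ 0.6525

0.6525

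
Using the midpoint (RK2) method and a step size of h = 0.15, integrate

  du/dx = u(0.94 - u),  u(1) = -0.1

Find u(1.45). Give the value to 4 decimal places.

-0.1613

Midpoint: k1 = f(x_n, u_n); k2 = f(x_n + h/2, u_n + (h/2)·k1); u_{n+1} = u_n + h·k2.
x=1.000000, u=-0.100000:
  k1 = f(1.000000, -0.100000) = -0.104000
  k2 = f(1.075000, -0.107800) = -0.112953
  u ← -0.100000 + 0.15·(-0.112953) = -0.116943
x=1.150000, u=-0.116943:
  k1 = f(1.150000, -0.116943) = -0.123602
  k2 = f(1.225000, -0.126213) = -0.134570
  u ← -0.116943 + 0.15·(-0.134570) = -0.137128
x=1.300000, u=-0.137128:
  k1 = f(1.300000, -0.137128) = -0.147705
  k2 = f(1.375000, -0.148206) = -0.161279
  u ← -0.137128 + 0.15·(-0.161279) = -0.161320
u(1.45) ≈ -0.1613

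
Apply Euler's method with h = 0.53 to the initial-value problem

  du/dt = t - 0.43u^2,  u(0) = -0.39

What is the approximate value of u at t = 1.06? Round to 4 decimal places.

Euler: u_{n+1} = u_n + h·f(t_n, u_n).
t=0.000000, u=-0.390000: f=-0.065403 → u ← -0.390000 + 0.53·(-0.065403) = -0.424664
t=0.530000, u=-0.424664: f=0.452454 → u ← -0.424664 + 0.53·0.452454 = -0.184863
u(1.06) ≈ -0.1849

-0.1849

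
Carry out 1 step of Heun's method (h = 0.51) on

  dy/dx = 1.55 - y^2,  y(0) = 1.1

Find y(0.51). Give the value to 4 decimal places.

Heun: k1 = f(x_n, y_n); k2 = f(x_n + h, y_n + h·k1); y_{n+1} = y_n + (h/2)·(k1 + k2).
x=0.000000, y=1.100000:
  k1 = f(0.000000, 1.100000) = 0.340000
  k2 = f(0.510000, 1.273400) = -0.071548
  y ← 1.100000 + (0.51/2)·(0.340000 + (-0.071548)) = 1.168455
y(0.51) ≈ 1.1685

1.1685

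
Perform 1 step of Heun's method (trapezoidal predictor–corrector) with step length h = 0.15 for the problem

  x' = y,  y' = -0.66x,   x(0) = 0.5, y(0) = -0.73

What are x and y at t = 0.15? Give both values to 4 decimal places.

0.3868, -0.7741

Heun on (x,y): k1 = f(t_n, state_n); k2 = f(t_n + h, state_n + h·k1); state_{n+1} = state_n + (h/2)·(k1 + k2).
0.000000: (0.500000, -0.730000)
  k1 = (-0.730000, -0.330000)
  predictor → (0.390500, -0.779500)
  k2 = (-0.779500, -0.257730)
  → (0.386788, -0.774080)
(x(0.15), y(0.15)) ≈ (0.3868, -0.7741)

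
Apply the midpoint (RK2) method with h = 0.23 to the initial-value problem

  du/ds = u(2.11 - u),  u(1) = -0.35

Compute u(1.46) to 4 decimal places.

-1.1555

Midpoint: k1 = f(s_n, u_n); k2 = f(s_n + h/2, u_n + (h/2)·k1); u_{n+1} = u_n + h·k2.
s=1.000000, u=-0.350000:
  k1 = f(1.000000, -0.350000) = -0.861000
  k2 = f(1.115000, -0.449015) = -1.149036
  u ← -0.350000 + 0.23·(-1.149036) = -0.614278
s=1.230000, u=-0.614278:
  k1 = f(1.230000, -0.614278) = -1.673465
  k2 = f(1.345000, -0.806727) = -2.353002
  u ← -0.614278 + 0.23·(-2.353002) = -1.155469
u(1.46) ≈ -1.1555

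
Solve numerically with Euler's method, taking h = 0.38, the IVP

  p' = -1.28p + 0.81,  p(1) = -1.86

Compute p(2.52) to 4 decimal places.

0.4594

Euler: p_{n+1} = p_n + h·f(t_n, p_n).
t=1.000000, p=-1.860000: f=3.190800 → p ← -1.860000 + 0.38·3.190800 = -0.647496
t=1.380000, p=-0.647496: f=1.638795 → p ← -0.647496 + 0.38·1.638795 = -0.024754
t=1.760000, p=-0.024754: f=0.841685 → p ← -0.024754 + 0.38·0.841685 = 0.295086
t=2.140000, p=0.295086: f=0.432289 → p ← 0.295086 + 0.38·0.432289 = 0.459356
p(2.52) ≈ 0.4594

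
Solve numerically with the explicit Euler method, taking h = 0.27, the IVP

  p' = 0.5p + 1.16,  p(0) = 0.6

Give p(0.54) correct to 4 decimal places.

Euler: p_{n+1} = p_n + h·f(x_n, p_n).
x=0.000000, p=0.600000: f=1.460000 → p ← 0.600000 + 0.27·1.460000 = 0.994200
x=0.270000, p=0.994200: f=1.657100 → p ← 0.994200 + 0.27·1.657100 = 1.441617
p(0.54) ≈ 1.4416

1.4416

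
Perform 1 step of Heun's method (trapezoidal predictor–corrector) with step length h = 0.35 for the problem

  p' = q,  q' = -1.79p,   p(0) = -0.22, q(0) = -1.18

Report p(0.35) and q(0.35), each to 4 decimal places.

Heun on (p,q): k1 = f(t_n, state_n); k2 = f(t_n + h, state_n + h·k1); state_{n+1} = state_n + (h/2)·(k1 + k2).
0.000000: (-0.220000, -1.180000)
  k1 = (-1.180000, 0.393800)
  predictor → (-0.633000, -1.042170)
  k2 = (-1.042170, 1.133070)
  → (-0.608880, -0.912798)
(p(0.35), q(0.35)) ≈ (-0.6089, -0.9128)

-0.6089, -0.9128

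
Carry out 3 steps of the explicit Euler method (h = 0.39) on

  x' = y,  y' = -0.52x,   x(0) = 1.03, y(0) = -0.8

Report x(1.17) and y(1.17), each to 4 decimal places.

Euler on (x,y): x_{n+1} = x_n + h·x', y_{n+1} = y_n + h·y'.
0.000000: (1.030000, -0.800000); f=(-0.800000, -0.535600) → (0.718000, -1.008884)
0.390000: (0.718000, -1.008884); f=(-1.008884, -0.373360) → (0.324535, -1.154494)
0.780000: (0.324535, -1.154494); f=(-1.154494, -0.168758) → (-0.125718, -1.220310)
(x(1.17), y(1.17)) ≈ (-0.1257, -1.2203)

-0.1257, -1.2203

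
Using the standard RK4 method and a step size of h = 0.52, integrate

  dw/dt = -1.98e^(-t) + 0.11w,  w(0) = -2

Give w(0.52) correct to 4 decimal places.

-2.9461

RK4: k1 = f(t_n, w_n); k2 = f(t_n + h/2, w_n + (h/2)·k1); k3 = f(t_n + h/2, w_n + (h/2)·k2); k4 = f(t_n + h, w_n + h·k3); w_{n+1} = w_n + (h/6)·(k1 + 2k2 + 2k3 + k4).
t=0.000000, w=-2.000000:
  k1 = f(0.000000, -2.000000) = -2.200000
  k2 = f(0.260000, -2.572000) = -1.809602
  k3 = f(0.260000, -2.470497) = -1.798437
  k4 = f(0.520000, -2.935187) = -1.500021
  w ← -2.000000 + (0.52/6)·(k1 + 2k2 + 2k3 + k4) = -2.946062
w(0.52) ≈ -2.9461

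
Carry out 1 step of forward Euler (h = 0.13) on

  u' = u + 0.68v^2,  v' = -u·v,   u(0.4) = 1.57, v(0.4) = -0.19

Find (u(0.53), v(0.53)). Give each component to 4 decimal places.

1.7773, -0.1512

Euler on (u,v): u_{n+1} = u_n + h·u', v_{n+1} = v_n + h·v'.
0.400000: (1.570000, -0.190000); f=(1.594548, 0.298300) → (1.777291, -0.151221)
(u(0.53), v(0.53)) ≈ (1.7773, -0.1512)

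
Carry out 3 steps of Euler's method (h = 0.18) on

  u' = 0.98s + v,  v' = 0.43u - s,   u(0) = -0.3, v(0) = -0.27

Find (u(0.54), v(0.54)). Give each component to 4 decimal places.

Euler on (u,v): u_{n+1} = u_n + h·u', v_{n+1} = v_n + h·v'.
0.000000: (-0.300000, -0.270000); f=(-0.270000, -0.129000) → (-0.348600, -0.293220)
0.180000: (-0.348600, -0.293220); f=(-0.116820, -0.329898) → (-0.369628, -0.352602)
0.360000: (-0.369628, -0.352602); f=(0.000198, -0.518940) → (-0.369592, -0.446011)
(u(0.54), v(0.54)) ≈ (-0.3696, -0.4460)

-0.3696, -0.4460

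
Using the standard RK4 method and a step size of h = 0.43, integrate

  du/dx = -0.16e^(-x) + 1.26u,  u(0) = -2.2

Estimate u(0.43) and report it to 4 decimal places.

-3.8567

RK4: k1 = f(x_n, u_n); k2 = f(x_n + h/2, u_n + (h/2)·k1); k3 = f(x_n + h/2, u_n + (h/2)·k2); k4 = f(x_n + h, u_n + h·k3); u_{n+1} = u_n + (h/6)·(k1 + 2k2 + 2k3 + k4).
x=0.000000, u=-2.200000:
  k1 = f(0.000000, -2.200000) = -2.932000
  k2 = f(0.215000, -2.830380) = -3.695325
  k3 = f(0.215000, -2.994495) = -3.902110
  k4 = f(0.430000, -3.877907) = -4.990245
  u ← -2.200000 + (0.43/6)·(k1 + 2k2 + 2k3 + k4) = -3.856727
u(0.43) ≈ -3.8567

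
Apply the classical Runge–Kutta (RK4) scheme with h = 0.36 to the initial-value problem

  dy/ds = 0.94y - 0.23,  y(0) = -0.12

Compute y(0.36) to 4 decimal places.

RK4: k1 = f(s_n, y_n); k2 = f(s_n + h/2, y_n + (h/2)·k1); k3 = f(s_n + h/2, y_n + (h/2)·k2); k4 = f(s_n + h, y_n + h·k3); y_{n+1} = y_n + (h/6)·(k1 + 2k2 + 2k3 + k4).
s=0.000000, y=-0.120000:
  k1 = f(0.000000, -0.120000) = -0.342800
  k2 = f(0.180000, -0.181704) = -0.400802
  k3 = f(0.180000, -0.192144) = -0.410616
  k4 = f(0.360000, -0.267822) = -0.481752
  y ← -0.120000 + (0.36/6)·(k1 + 2k2 + 2k3 + k4) = -0.266843
y(0.36) ≈ -0.2668

-0.2668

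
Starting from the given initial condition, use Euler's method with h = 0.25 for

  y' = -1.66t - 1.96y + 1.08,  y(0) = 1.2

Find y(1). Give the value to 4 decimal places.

Euler: y_{n+1} = y_n + h·f(t_n, y_n).
t=0.000000, y=1.200000: f=-1.272000 → y ← 1.200000 + 0.25·(-1.272000) = 0.882000
t=0.250000, y=0.882000: f=-1.063720 → y ← 0.882000 + 0.25·(-1.063720) = 0.616070
t=0.500000, y=0.616070: f=-0.957497 → y ← 0.616070 + 0.25·(-0.957497) = 0.376696
t=0.750000, y=0.376696: f=-0.903324 → y ← 0.376696 + 0.25·(-0.903324) = 0.150865
y(1) ≈ 0.1509

0.1509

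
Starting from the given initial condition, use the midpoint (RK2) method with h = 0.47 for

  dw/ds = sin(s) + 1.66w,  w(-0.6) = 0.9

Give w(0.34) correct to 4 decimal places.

3.3708

Midpoint: k1 = f(s_n, w_n); k2 = f(s_n + h/2, w_n + (h/2)·k1); w_{n+1} = w_n + h·k2.
s=-0.600000, w=0.900000:
  k1 = f(-0.600000, 0.900000) = 0.929358
  k2 = f(-0.365000, 1.118399) = 1.499593
  w ← 0.900000 + 0.47·1.499593 = 1.604809
s=-0.130000, w=1.604809:
  k1 = f(-0.130000, 1.604809) = 2.534348
  k2 = f(0.105000, 2.200381) = 3.757439
  w ← 1.604809 + 0.47·3.757439 = 3.370805
w(0.34) ≈ 3.3708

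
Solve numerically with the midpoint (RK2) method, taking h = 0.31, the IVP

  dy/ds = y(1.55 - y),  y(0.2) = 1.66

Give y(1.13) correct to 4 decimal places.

Midpoint: k1 = f(s_n, y_n); k2 = f(s_n + h/2, y_n + (h/2)·k1); y_{n+1} = y_n + h·k2.
s=0.200000, y=1.660000:
  k1 = f(0.200000, 1.660000) = -0.182600
  k2 = f(0.355000, 1.631697) = -0.133305
  y ← 1.660000 + 0.31·(-0.133305) = 1.618676
s=0.510000, y=1.618676:
  k1 = f(0.510000, 1.618676) = -0.111163
  k2 = f(0.665000, 1.601445) = -0.082387
  y ← 1.618676 + 0.31·(-0.082387) = 1.593136
s=0.820000, y=1.593136:
  k1 = f(0.820000, 1.593136) = -0.068721
  k2 = f(0.975000, 1.582484) = -0.051405
  y ← 1.593136 + 0.31·(-0.051405) = 1.577200
y(1.13) ≈ 1.5772

1.5772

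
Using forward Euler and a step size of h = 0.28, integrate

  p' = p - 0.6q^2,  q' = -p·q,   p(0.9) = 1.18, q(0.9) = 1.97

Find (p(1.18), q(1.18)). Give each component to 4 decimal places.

Euler on (p,q): p_{n+1} = p_n + h·p', q_{n+1} = q_n + h·q'.
0.900000: (1.180000, 1.970000); f=(-1.148540, -2.324600) → (0.858409, 1.319112)
(p(1.18), q(1.18)) ≈ (0.8584, 1.3191)

0.8584, 1.3191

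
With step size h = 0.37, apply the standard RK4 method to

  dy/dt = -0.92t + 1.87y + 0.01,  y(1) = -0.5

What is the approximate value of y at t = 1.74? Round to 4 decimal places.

RK4: k1 = f(t_n, y_n); k2 = f(t_n + h/2, y_n + (h/2)·k1); k3 = f(t_n + h/2, y_n + (h/2)·k2); k4 = f(t_n + h, y_n + h·k3); y_{n+1} = y_n + (h/6)·(k1 + 2k2 + 2k3 + k4).
t=1.000000, y=-0.500000:
  k1 = f(1.000000, -0.500000) = -1.845000
  k2 = f(1.185000, -0.841325) = -2.653478
  k3 = f(1.185000, -0.990893) = -2.933171
  k4 = f(1.370000, -1.585273) = -4.214861
  y ← -0.500000 + (0.37/6)·(k1 + 2k2 + 2k3 + k4) = -1.562711
t=1.370000, y=-1.562711:
  k1 = f(1.370000, -1.562711) = -4.172670
  k2 = f(1.555000, -2.334655) = -5.786406
  k3 = f(1.555000, -2.633196) = -6.344677
  k4 = f(1.740000, -3.910242) = -8.902952
  y ← -1.562711 + (0.37/6)·(k1 + 2k2 + 2k3 + k4) = -3.865208
y(1.74) ≈ -3.8652

-3.8652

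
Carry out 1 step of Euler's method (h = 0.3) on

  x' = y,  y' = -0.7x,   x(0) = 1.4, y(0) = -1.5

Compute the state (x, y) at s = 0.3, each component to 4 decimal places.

0.9500, -1.7940

Euler on (x,y): x_{n+1} = x_n + h·x', y_{n+1} = y_n + h·y'.
0.000000: (1.400000, -1.500000); f=(-1.500000, -0.980000) → (0.950000, -1.794000)
(x(0.3), y(0.3)) ≈ (0.9500, -1.7940)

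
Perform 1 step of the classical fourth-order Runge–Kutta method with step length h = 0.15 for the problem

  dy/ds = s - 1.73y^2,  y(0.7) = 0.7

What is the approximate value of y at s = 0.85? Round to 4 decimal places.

RK4: k1 = f(s_n, y_n); k2 = f(s_n + h/2, y_n + (h/2)·k1); k3 = f(s_n + h/2, y_n + (h/2)·k2); k4 = f(s_n + h, y_n + h·k3); y_{n+1} = y_n + (h/6)·(k1 + 2k2 + 2k3 + k4).
s=0.700000, y=0.700000:
  k1 = f(0.700000, 0.700000) = -0.147700
  k2 = f(0.775000, 0.688922) = -0.046083
  k3 = f(0.775000, 0.696544) = -0.064350
  k4 = f(0.850000, 0.690348) = 0.025517
  y ← 0.700000 + (0.15/6)·(k1 + 2k2 + 2k3 + k4) = 0.691424
y(0.85) ≈ 0.6914

0.6914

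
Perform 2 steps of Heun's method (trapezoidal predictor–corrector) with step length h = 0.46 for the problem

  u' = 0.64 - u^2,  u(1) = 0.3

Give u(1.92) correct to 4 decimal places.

0.6328

Heun: k1 = f(s_n, u_n); k2 = f(s_n + h, u_n + h·k1); u_{n+1} = u_n + (h/2)·(k1 + k2).
s=1.000000, u=0.300000:
  k1 = f(1.000000, 0.300000) = 0.550000
  k2 = f(1.460000, 0.553000) = 0.334191
  u ← 0.300000 + (0.46/2)·(0.550000 + 0.334191) = 0.503364
s=1.460000, u=0.503364:
  k1 = f(1.460000, 0.503364) = 0.386625
  k2 = f(1.920000, 0.681211) = 0.175951
  u ← 0.503364 + (0.46/2)·(0.386625 + 0.175951) = 0.632756
u(1.92) ≈ 0.6328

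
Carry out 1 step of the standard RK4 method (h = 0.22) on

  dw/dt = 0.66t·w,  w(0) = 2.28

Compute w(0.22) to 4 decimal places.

RK4: k1 = f(t_n, w_n); k2 = f(t_n + h/2, w_n + (h/2)·k1); k3 = f(t_n + h/2, w_n + (h/2)·k2); k4 = f(t_n + h, w_n + h·k3); w_{n+1} = w_n + (h/6)·(k1 + 2k2 + 2k3 + k4).
t=0.000000, w=2.280000:
  k1 = f(0.000000, 2.280000) = 0.000000
  k2 = f(0.110000, 2.280000) = 0.165528
  k3 = f(0.110000, 2.298208) = 0.166850
  k4 = f(0.220000, 2.316707) = 0.336386
  w ← 2.280000 + (0.22/6)·(k1 + 2k2 + 2k3 + k4) = 2.316709
w(0.22) ≈ 2.3167

2.3167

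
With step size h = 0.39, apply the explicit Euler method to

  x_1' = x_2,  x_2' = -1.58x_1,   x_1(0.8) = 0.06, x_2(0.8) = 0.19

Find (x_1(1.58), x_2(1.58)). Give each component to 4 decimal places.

0.1938, 0.0704

Euler on (x_1,x_2): x_1_{n+1} = x_1_n + h·x_1', x_2_{n+1} = x_2_n + h·x_2'.
0.800000: (0.060000, 0.190000); f=(0.190000, -0.094800) → (0.134100, 0.153028)
1.190000: (0.134100, 0.153028); f=(0.153028, -0.211878) → (0.193781, 0.070396)
(x_1(1.58), x_2(1.58)) ≈ (0.1938, 0.0704)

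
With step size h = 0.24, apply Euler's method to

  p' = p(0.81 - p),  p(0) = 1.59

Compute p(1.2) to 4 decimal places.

0.9476

Euler: p_{n+1} = p_n + h·f(x_n, p_n).
x=0.000000, p=1.590000: f=-1.240200 → p ← 1.590000 + 0.24·(-1.240200) = 1.292352
x=0.240000, p=1.292352: f=-0.623369 → p ← 1.292352 + 0.24·(-0.623369) = 1.142744
x=0.480000, p=1.142744: f=-0.380241 → p ← 1.142744 + 0.24·(-0.380241) = 1.051486
x=0.720000, p=1.051486: f=-0.253919 → p ← 1.051486 + 0.24·(-0.253919) = 0.990545
x=0.960000, p=0.990545: f=-0.178838 → p ← 0.990545 + 0.24·(-0.178838) = 0.947624
p(1.2) ≈ 0.9476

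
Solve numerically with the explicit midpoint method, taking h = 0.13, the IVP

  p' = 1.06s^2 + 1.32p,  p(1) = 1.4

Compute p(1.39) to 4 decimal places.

3.0861

Midpoint: k1 = f(s_n, p_n); k2 = f(s_n + h/2, p_n + (h/2)·k1); p_{n+1} = p_n + h·k2.
s=1.000000, p=1.400000:
  k1 = f(1.000000, 1.400000) = 2.908000
  k2 = f(1.065000, 1.589020) = 3.299785
  p ← 1.400000 + 0.13·3.299785 = 1.828972
s=1.130000, p=1.828972:
  k1 = f(1.130000, 1.828972) = 3.767757
  k2 = f(1.195000, 2.073876) = 4.251223
  p ← 1.828972 + 0.13·4.251223 = 2.381631
s=1.260000, p=2.381631:
  k1 = f(1.260000, 2.381631) = 4.826609
  k2 = f(1.325000, 2.695361) = 5.418839
  p ← 2.381631 + 0.13·5.418839 = 3.086080
p(1.39) ≈ 3.0861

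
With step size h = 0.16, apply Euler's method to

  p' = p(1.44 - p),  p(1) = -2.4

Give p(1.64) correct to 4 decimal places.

-67.4547

Euler: p_{n+1} = p_n + h·f(t_n, p_n).
t=1.000000, p=-2.400000: f=-9.216000 → p ← -2.400000 + 0.16·(-9.216000) = -3.874560
t=1.160000, p=-3.874560: f=-20.591582 → p ← -3.874560 + 0.16·(-20.591582) = -7.169213
t=1.320000, p=-7.169213: f=-61.721283 → p ← -7.169213 + 0.16·(-61.721283) = -17.044618
t=1.480000, p=-17.044618: f=-315.063262 → p ← -17.044618 + 0.16·(-315.063262) = -67.454740
p(1.64) ≈ -67.4547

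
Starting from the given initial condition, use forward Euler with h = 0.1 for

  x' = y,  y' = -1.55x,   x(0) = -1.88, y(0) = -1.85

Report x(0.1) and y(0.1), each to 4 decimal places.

Euler on (x,y): x_{n+1} = x_n + h·x', y_{n+1} = y_n + h·y'.
0.000000: (-1.880000, -1.850000); f=(-1.850000, 2.914000) → (-2.065000, -1.558600)
(x(0.1), y(0.1)) ≈ (-2.0650, -1.5586)

-2.0650, -1.5586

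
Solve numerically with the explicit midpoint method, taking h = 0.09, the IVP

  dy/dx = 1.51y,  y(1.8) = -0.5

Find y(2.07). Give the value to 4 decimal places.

Midpoint: k1 = f(x_n, y_n); k2 = f(x_n + h/2, y_n + (h/2)·k1); y_{n+1} = y_n + h·k2.
x=1.800000, y=-0.500000:
  k1 = f(1.800000, -0.500000) = -0.755000
  k2 = f(1.845000, -0.533975) = -0.806302
  y ← -0.500000 + 0.09·(-0.806302) = -0.572567
x=1.890000, y=-0.572567:
  k1 = f(1.890000, -0.572567) = -0.864576
  k2 = f(1.935000, -0.611473) = -0.923324
  y ← -0.572567 + 0.09·(-0.923324) = -0.655666
x=1.980000, y=-0.655666:
  k1 = f(1.980000, -0.655666) = -0.990056
  k2 = f(2.025000, -0.700219) = -1.057331
  y ← -0.655666 + 0.09·(-1.057331) = -0.750826
y(2.07) ≈ -0.7508

-0.7508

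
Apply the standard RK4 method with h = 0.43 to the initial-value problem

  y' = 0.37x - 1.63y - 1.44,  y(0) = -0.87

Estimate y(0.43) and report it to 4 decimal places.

RK4: k1 = f(x_n, y_n); k2 = f(x_n + h/2, y_n + (h/2)·k1); k3 = f(x_n + h/2, y_n + (h/2)·k2); k4 = f(x_n + h, y_n + h·k3); y_{n+1} = y_n + (h/6)·(k1 + 2k2 + 2k3 + k4).
x=0.000000, y=-0.870000:
  k1 = f(0.000000, -0.870000) = -0.021900
  k2 = f(0.215000, -0.874708) = 0.065325
  k3 = f(0.215000, -0.855955) = 0.034757
  k4 = f(0.430000, -0.855055) = 0.112839
  y ← -0.870000 + (0.43/6)·(k1 + 2k2 + 2k3 + k4) = -0.849138
y(0.43) ≈ -0.8491

-0.8491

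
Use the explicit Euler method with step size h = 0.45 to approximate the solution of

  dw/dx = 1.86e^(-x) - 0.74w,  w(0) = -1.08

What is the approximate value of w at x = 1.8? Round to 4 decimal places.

0.7160

Euler: w_{n+1} = w_n + h·f(x_n, w_n).
x=0.000000, w=-1.080000: f=2.659200 → w ← -1.080000 + 0.45·2.659200 = 0.116640
x=0.450000, w=0.116640: f=1.099675 → w ← 0.116640 + 0.45·1.099675 = 0.611494
x=0.900000, w=0.611494: f=0.303714 → w ← 0.611494 + 0.45·0.303714 = 0.748165
x=1.350000, w=0.748165: f=-0.071455 → w ← 0.748165 + 0.45·(-0.071455) = 0.716010
w(1.8) ≈ 0.7160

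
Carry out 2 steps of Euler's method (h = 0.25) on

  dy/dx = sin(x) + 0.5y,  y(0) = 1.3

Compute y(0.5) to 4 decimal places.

1.7072

Euler: y_{n+1} = y_n + h·f(x_n, y_n).
x=0.000000, y=1.300000: f=0.650000 → y ← 1.300000 + 0.25·0.650000 = 1.462500
x=0.250000, y=1.462500: f=0.978654 → y ← 1.462500 + 0.25·0.978654 = 1.707163
y(0.5) ≈ 1.7072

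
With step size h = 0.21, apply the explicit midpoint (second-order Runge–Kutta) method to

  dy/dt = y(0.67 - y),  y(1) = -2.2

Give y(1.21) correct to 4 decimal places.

-4.3241

Midpoint: k1 = f(t_n, y_n); k2 = f(t_n + h/2, y_n + (h/2)·k1); y_{n+1} = y_n + h·k2.
t=1.000000, y=-2.200000:
  k1 = f(1.000000, -2.200000) = -6.314000
  k2 = f(1.105000, -2.862970) = -10.114787
  y ← -2.200000 + 0.21·(-10.114787) = -4.324105
y(1.21) ≈ -4.3241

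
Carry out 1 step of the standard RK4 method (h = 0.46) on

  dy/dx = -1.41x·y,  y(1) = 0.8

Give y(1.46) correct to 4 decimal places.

RK4: k1 = f(x_n, y_n); k2 = f(x_n + h/2, y_n + (h/2)·k1); k3 = f(x_n + h/2, y_n + (h/2)·k2); k4 = f(x_n + h, y_n + h·k3); y_{n+1} = y_n + (h/6)·(k1 + 2k2 + 2k3 + k4).
x=1.000000, y=0.800000:
  k1 = f(1.000000, 0.800000) = -1.128000
  k2 = f(1.230000, 0.540560) = -0.937493
  k3 = f(1.230000, 0.584377) = -1.013484
  k4 = f(1.460000, 0.333797) = -0.687155
  y ← 0.800000 + (0.46/6)·(k1 + 2k2 + 2k3 + k4) = 0.361688
y(1.46) ≈ 0.3617

0.3617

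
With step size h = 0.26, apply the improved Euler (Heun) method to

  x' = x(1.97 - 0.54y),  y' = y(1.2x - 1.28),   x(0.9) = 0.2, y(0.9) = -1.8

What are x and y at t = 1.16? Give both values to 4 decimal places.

Heun on (x,y): k1 = f(t_n, state_n); k2 = f(t_n + h, state_n + h·k1); state_{n+1} = state_n + (h/2)·(k1 + k2).
0.900000: (0.200000, -1.800000)
  k1 = (0.588400, 1.872000)
  predictor → (0.352984, -1.313280)
  k2 = (0.945705, 1.124718)
  → (0.399434, -1.410427)
(x(1.16), y(1.16)) ≈ (0.3994, -1.4104)

0.3994, -1.4104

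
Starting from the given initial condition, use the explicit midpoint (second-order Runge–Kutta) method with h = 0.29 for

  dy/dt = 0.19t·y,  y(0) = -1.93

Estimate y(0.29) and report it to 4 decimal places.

Midpoint: k1 = f(t_n, y_n); k2 = f(t_n + h/2, y_n + (h/2)·k1); y_{n+1} = y_n + h·k2.
t=0.000000, y=-1.930000:
  k1 = f(0.000000, -1.930000) = 0.000000
  k2 = f(0.145000, -1.930000) = -0.053171
  y ← -1.930000 + 0.29·(-0.053171) = -1.945420
y(0.29) ≈ -1.9454

-1.9454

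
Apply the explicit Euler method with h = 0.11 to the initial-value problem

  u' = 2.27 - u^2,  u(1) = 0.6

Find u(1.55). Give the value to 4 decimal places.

Euler: u_{n+1} = u_n + h·f(t_n, u_n).
t=1.000000, u=0.600000: f=1.910000 → u ← 0.600000 + 0.11·1.910000 = 0.810100
t=1.110000, u=0.810100: f=1.613738 → u ← 0.810100 + 0.11·1.613738 = 0.987611
t=1.220000, u=0.987611: f=1.294624 → u ← 0.987611 + 0.11·1.294624 = 1.130020
t=1.330000, u=1.130020: f=0.993055 → u ← 1.130020 + 0.11·0.993055 = 1.239256
t=1.440000, u=1.239256: f=0.734245 → u ← 1.239256 + 0.11·0.734245 = 1.320023
u(1.55) ≈ 1.3200

1.3200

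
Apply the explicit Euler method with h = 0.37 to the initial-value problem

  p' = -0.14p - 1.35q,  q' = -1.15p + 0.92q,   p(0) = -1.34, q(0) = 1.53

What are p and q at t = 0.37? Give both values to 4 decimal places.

Euler on (p,q): p_{n+1} = p_n + h·p', q_{n+1} = q_n + h·q'.
0.000000: (-1.340000, 1.530000); f=(-1.877900, 2.948600) → (-2.034823, 2.620982)
(p(0.37), q(0.37)) ≈ (-2.0348, 2.6210)

-2.0348, 2.6210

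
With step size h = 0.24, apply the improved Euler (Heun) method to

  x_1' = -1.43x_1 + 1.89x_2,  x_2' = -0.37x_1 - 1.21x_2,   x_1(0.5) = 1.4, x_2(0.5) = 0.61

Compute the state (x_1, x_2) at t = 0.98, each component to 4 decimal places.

0.9208, 0.1938

Heun on (x_1,x_2): k1 = f(t_n, state_n); k2 = f(t_n + h, state_n + h·k1); state_{n+1} = state_n + (h/2)·(k1 + k2).
0.500000: (1.400000, 0.610000)
  k1 = (-0.849100, -1.256100)
  predictor → (1.196216, 0.308536)
  k2 = (-1.127456, -0.815928)
  → (1.162813, 0.361357)
0.740000: (1.162813, 0.361357)
  k1 = (-0.979859, -0.867482)
  predictor → (0.927647, 0.153161)
  k2 = (-1.037061, -0.528554)
  → (0.920783, 0.193832)
(x_1(0.98), x_2(0.98)) ≈ (0.9208, 0.1938)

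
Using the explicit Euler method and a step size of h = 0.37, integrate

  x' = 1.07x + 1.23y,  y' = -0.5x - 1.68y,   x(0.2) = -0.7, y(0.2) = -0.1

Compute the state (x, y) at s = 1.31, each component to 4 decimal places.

-1.8325, 0.3411

Euler on (x,y): x_{n+1} = x_n + h·x', y_{n+1} = y_n + h·y'.
0.200000: (-0.700000, -0.100000); f=(-0.872000, 0.518000) → (-1.022640, 0.091660)
0.570000: (-1.022640, 0.091660); f=(-0.981483, 0.357331) → (-1.385789, 0.223873)
0.940000: (-1.385789, 0.223873); f=(-1.207431, 0.316788) → (-1.832538, 0.341084)
(x(1.31), y(1.31)) ≈ (-1.8325, 0.3411)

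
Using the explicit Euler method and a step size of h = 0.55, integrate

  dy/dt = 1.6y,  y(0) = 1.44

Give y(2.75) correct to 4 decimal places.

33.8183

Euler: y_{n+1} = y_n + h·f(t_n, y_n).
t=0.000000, y=1.440000: f=2.304000 → y ← 1.440000 + 0.55·2.304000 = 2.707200
t=0.550000, y=2.707200: f=4.331520 → y ← 2.707200 + 0.55·4.331520 = 5.089536
t=1.100000, y=5.089536: f=8.143258 → y ← 5.089536 + 0.55·8.143258 = 9.568328
t=1.650000, y=9.568328: f=15.309324 → y ← 9.568328 + 0.55·15.309324 = 17.988456
t=2.200000, y=17.988456: f=28.781530 → y ← 17.988456 + 0.55·28.781530 = 33.818297
y(2.75) ≈ 33.8183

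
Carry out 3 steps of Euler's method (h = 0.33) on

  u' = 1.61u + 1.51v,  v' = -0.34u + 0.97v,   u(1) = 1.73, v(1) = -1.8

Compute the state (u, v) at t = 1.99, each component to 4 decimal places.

0.3588, -4.8960

Euler on (u,v): u_{n+1} = u_n + h·u', v_{n+1} = v_n + h·v'.
1.000000: (1.730000, -1.800000); f=(0.067300, -2.334200) → (1.752209, -2.570286)
1.330000: (1.752209, -2.570286); f=(-1.060075, -3.088928) → (1.402384, -3.589632)
1.660000: (1.402384, -3.589632); f=(-3.162506, -3.958754) → (0.358757, -4.896021)
(u(1.99), v(1.99)) ≈ (0.3588, -4.8960)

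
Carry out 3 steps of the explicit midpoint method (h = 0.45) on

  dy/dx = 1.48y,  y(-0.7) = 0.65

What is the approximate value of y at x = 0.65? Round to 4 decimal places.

Midpoint: k1 = f(x_n, y_n); k2 = f(x_n + h/2, y_n + (h/2)·k1); y_{n+1} = y_n + h·k2.
x=-0.700000, y=0.650000:
  k1 = f(-0.700000, 0.650000) = 0.962000
  k2 = f(-0.475000, 0.866450) = 1.282346
  y ← 0.650000 + 0.45·1.282346 = 1.227056
x=-0.250000, y=1.227056:
  k1 = f(-0.250000, 1.227056) = 1.816042
  k2 = f(-0.025000, 1.635665) = 2.420785
  y ← 1.227056 + 0.45·2.420785 = 2.316409
x=0.200000, y=2.316409:
  k1 = f(0.200000, 2.316409) = 3.428285
  k2 = f(0.425000, 3.087773) = 4.569904
  y ← 2.316409 + 0.45·4.569904 = 4.372865
y(0.65) ≈ 4.3729

4.3729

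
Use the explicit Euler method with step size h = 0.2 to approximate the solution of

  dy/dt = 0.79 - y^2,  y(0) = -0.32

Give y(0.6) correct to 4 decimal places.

Euler: y_{n+1} = y_n + h·f(t_n, y_n).
t=0.000000, y=-0.320000: f=0.687600 → y ← -0.320000 + 0.2·0.687600 = -0.182480
t=0.200000, y=-0.182480: f=0.756701 → y ← -0.182480 + 0.2·0.756701 = -0.031140
t=0.400000, y=-0.031140: f=0.789030 → y ← -0.031140 + 0.2·0.789030 = 0.126666
y(0.6) ≈ 0.1267

0.1267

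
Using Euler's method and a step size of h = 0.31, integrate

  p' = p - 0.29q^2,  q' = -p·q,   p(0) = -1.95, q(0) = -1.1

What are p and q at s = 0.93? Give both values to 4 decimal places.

Euler on (p,q): p_{n+1} = p_n + h·p', q_{n+1} = q_n + h·q'.
0.000000: (-1.950000, -1.100000); f=(-2.300900, -2.145000) → (-2.663279, -1.764950)
0.310000: (-2.663279, -1.764950); f=(-3.566643, -4.700554) → (-3.768938, -3.222122)
0.620000: (-3.768938, -3.222122); f=(-6.779738, -12.143979) → (-5.870657, -6.986755)
(p(0.93), q(0.93)) ≈ (-5.8707, -6.9868)

-5.8707, -6.9868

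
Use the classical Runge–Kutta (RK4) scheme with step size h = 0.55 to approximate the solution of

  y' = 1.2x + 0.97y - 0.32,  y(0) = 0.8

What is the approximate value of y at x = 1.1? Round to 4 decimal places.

RK4: k1 = f(x_n, y_n); k2 = f(x_n + h/2, y_n + (h/2)·k1); k3 = f(x_n + h/2, y_n + (h/2)·k2); k4 = f(x_n + h, y_n + h·k3); y_{n+1} = y_n + (h/6)·(k1 + 2k2 + 2k3 + k4).
x=0.000000, y=0.800000:
  k1 = f(0.000000, 0.800000) = 0.456000
  k2 = f(0.275000, 0.925400) = 0.907638
  k3 = f(0.275000, 1.049600) = 1.028112
  k4 = f(0.550000, 1.365462) = 1.664498
  y ← 0.800000 + (0.55/6)·(k1 + 2k2 + 2k3 + k4) = 1.349267
x=0.550000, y=1.349267:
  k1 = f(0.550000, 1.349267) = 1.648789
  k2 = f(0.825000, 1.802683) = 2.418603
  k3 = f(0.825000, 2.014382) = 2.623951
  k4 = f(1.100000, 2.792440) = 3.708666
  y ← 1.349267 + (0.55/6)·(k1 + 2k2 + 2k3 + k4) = 2.764835
y(1.1) ≈ 2.7648

2.7648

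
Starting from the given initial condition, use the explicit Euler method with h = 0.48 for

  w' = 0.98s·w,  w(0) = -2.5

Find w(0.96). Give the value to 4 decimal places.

-3.0645

Euler: w_{n+1} = w_n + h·f(s_n, w_n).
s=0.000000, w=-2.500000: f=0.000000 → w ← -2.500000 + 0.48·0.000000 = -2.500000
s=0.480000, w=-2.500000: f=-1.176000 → w ← -2.500000 + 0.48·(-1.176000) = -3.064480
w(0.96) ≈ -3.0645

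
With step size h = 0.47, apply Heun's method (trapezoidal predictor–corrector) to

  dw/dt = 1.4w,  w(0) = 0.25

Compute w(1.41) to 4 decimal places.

Heun: k1 = f(t_n, w_n); k2 = f(t_n + h, w_n + h·k1); w_{n+1} = w_n + (h/2)·(k1 + k2).
t=0.000000, w=0.250000:
  k1 = f(0.000000, 0.250000) = 0.350000
  k2 = f(0.470000, 0.414500) = 0.580300
  w ← 0.250000 + (0.47/2)·(0.350000 + 0.580300) = 0.468620
t=0.470000, w=0.468620:
  k1 = f(0.470000, 0.468620) = 0.656069
  k2 = f(0.940000, 0.776973) = 1.087762
  w ← 0.468620 + (0.47/2)·(0.656069 + 1.087762) = 0.878421
t=0.940000, w=0.878421:
  k1 = f(0.940000, 0.878421) = 1.229789
  k2 = f(1.410000, 1.456422) = 2.038990
  w ← 0.878421 + (0.47/2)·(1.229789 + 2.038990) = 1.646584
w(1.41) ≈ 1.6466

1.6466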